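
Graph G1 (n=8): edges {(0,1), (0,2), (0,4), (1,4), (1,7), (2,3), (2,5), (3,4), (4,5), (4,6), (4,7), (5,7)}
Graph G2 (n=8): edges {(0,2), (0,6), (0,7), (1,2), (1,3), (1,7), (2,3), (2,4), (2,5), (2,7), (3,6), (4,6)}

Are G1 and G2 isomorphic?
Yes, isomorphic

The graphs are isomorphic.
One valid mapping φ: V(G1) → V(G2): 0→3, 1→1, 2→6, 3→4, 4→2, 5→0, 6→5, 7→7

Verify φ preserves adjacency — for each edge of G1, its image is an edge of G2:
  (0,1) → (φ(0),φ(1)) = (1,3) ∈ E(G2) ✓
  (0,2) → (φ(0),φ(2)) = (3,6) ∈ E(G2) ✓
  (0,4) → (φ(0),φ(4)) = (2,3) ∈ E(G2) ✓
  (1,4) → (φ(1),φ(4)) = (1,2) ∈ E(G2) ✓
  (1,7) → (φ(1),φ(7)) = (1,7) ∈ E(G2) ✓
  (2,3) → (φ(2),φ(3)) = (4,6) ∈ E(G2) ✓
  (2,5) → (φ(2),φ(5)) = (0,6) ∈ E(G2) ✓
  (3,4) → (φ(3),φ(4)) = (2,4) ∈ E(G2) ✓
  (4,5) → (φ(4),φ(5)) = (0,2) ∈ E(G2) ✓
  (4,6) → (φ(4),φ(6)) = (2,5) ∈ E(G2) ✓
  (4,7) → (φ(4),φ(7)) = (2,7) ∈ E(G2) ✓
  (5,7) → (φ(5),φ(7)) = (0,7) ∈ E(G2) ✓
All 12 edges of G1 map to edges of G2, and |E(G1)| = |E(G2)| = 12, so φ is a bijection on edges as well as vertices. Hence G1 ≅ G2.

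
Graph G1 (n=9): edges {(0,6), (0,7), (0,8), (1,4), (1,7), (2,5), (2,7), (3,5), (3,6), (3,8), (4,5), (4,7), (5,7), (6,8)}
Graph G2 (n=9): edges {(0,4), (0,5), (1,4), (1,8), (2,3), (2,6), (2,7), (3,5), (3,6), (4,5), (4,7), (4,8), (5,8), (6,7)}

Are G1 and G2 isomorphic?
Yes, isomorphic

The graphs are isomorphic.
One valid mapping φ: V(G1) → V(G2): 0→7, 1→1, 2→0, 3→3, 4→8, 5→5, 6→2, 7→4, 8→6

Verify φ preserves adjacency — for each edge of G1, its image is an edge of G2:
  (0,6) → (φ(0),φ(6)) = (2,7) ∈ E(G2) ✓
  (0,7) → (φ(0),φ(7)) = (4,7) ∈ E(G2) ✓
  (0,8) → (φ(0),φ(8)) = (6,7) ∈ E(G2) ✓
  (1,4) → (φ(1),φ(4)) = (1,8) ∈ E(G2) ✓
  (1,7) → (φ(1),φ(7)) = (1,4) ∈ E(G2) ✓
  (2,5) → (φ(2),φ(5)) = (0,5) ∈ E(G2) ✓
  (2,7) → (φ(2),φ(7)) = (0,4) ∈ E(G2) ✓
  (3,5) → (φ(3),φ(5)) = (3,5) ∈ E(G2) ✓
  (3,6) → (φ(3),φ(6)) = (2,3) ∈ E(G2) ✓
  (3,8) → (φ(3),φ(8)) = (3,6) ∈ E(G2) ✓
  (4,5) → (φ(4),φ(5)) = (5,8) ∈ E(G2) ✓
  (4,7) → (φ(4),φ(7)) = (4,8) ∈ E(G2) ✓
  (5,7) → (φ(5),φ(7)) = (4,5) ∈ E(G2) ✓
  (6,8) → (φ(6),φ(8)) = (2,6) ∈ E(G2) ✓
All 14 edges of G1 map to edges of G2, and |E(G1)| = |E(G2)| = 14, so φ is a bijection on edges as well as vertices. Hence G1 ≅ G2.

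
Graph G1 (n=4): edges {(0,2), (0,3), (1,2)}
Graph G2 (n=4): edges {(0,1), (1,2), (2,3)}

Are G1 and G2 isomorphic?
Yes, isomorphic

The graphs are isomorphic.
One valid mapping φ: V(G1) → V(G2): 0→2, 1→0, 2→1, 3→3

Verify φ preserves adjacency — for each edge of G1, its image is an edge of G2:
  (0,2) → (φ(0),φ(2)) = (1,2) ∈ E(G2) ✓
  (0,3) → (φ(0),φ(3)) = (2,3) ∈ E(G2) ✓
  (1,2) → (φ(1),φ(2)) = (0,1) ∈ E(G2) ✓
All 3 edges of G1 map to edges of G2, and |E(G1)| = |E(G2)| = 3, so φ is a bijection on edges as well as vertices. Hence G1 ≅ G2.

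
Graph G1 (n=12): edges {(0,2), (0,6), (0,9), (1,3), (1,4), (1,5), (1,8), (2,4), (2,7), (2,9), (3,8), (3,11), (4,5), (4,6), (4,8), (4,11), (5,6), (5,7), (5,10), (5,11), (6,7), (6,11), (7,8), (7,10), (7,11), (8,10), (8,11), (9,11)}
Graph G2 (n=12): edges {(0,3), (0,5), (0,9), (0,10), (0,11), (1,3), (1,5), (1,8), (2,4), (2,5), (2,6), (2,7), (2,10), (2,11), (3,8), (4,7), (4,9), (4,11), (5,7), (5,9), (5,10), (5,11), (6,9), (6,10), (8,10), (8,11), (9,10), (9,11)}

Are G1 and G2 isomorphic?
Yes, isomorphic

The graphs are isomorphic.
One valid mapping φ: V(G1) → V(G2): 0→3, 1→4, 2→8, 3→7, 4→11, 5→9, 6→0, 7→10, 8→2, 9→1, 10→6, 11→5

Verify φ preserves adjacency — for each edge of G1, its image is an edge of G2:
  (0,2) → (φ(0),φ(2)) = (3,8) ∈ E(G2) ✓
  (0,6) → (φ(0),φ(6)) = (0,3) ∈ E(G2) ✓
  (0,9) → (φ(0),φ(9)) = (1,3) ∈ E(G2) ✓
  (1,3) → (φ(1),φ(3)) = (4,7) ∈ E(G2) ✓
  (1,4) → (φ(1),φ(4)) = (4,11) ∈ E(G2) ✓
  (1,5) → (φ(1),φ(5)) = (4,9) ∈ E(G2) ✓
  (1,8) → (φ(1),φ(8)) = (2,4) ∈ E(G2) ✓
  (2,4) → (φ(2),φ(4)) = (8,11) ∈ E(G2) ✓
  (2,7) → (φ(2),φ(7)) = (8,10) ∈ E(G2) ✓
  (2,9) → (φ(2),φ(9)) = (1,8) ∈ E(G2) ✓
  (3,8) → (φ(3),φ(8)) = (2,7) ∈ E(G2) ✓
  (3,11) → (φ(3),φ(11)) = (5,7) ∈ E(G2) ✓
  (4,5) → (φ(4),φ(5)) = (9,11) ∈ E(G2) ✓
  (4,6) → (φ(4),φ(6)) = (0,11) ∈ E(G2) ✓
  (4,8) → (φ(4),φ(8)) = (2,11) ∈ E(G2) ✓
  (4,11) → (φ(4),φ(11)) = (5,11) ∈ E(G2) ✓
  (5,6) → (φ(5),φ(6)) = (0,9) ∈ E(G2) ✓
  (5,7) → (φ(5),φ(7)) = (9,10) ∈ E(G2) ✓
  (5,10) → (φ(5),φ(10)) = (6,9) ∈ E(G2) ✓
  (5,11) → (φ(5),φ(11)) = (5,9) ∈ E(G2) ✓
  (6,7) → (φ(6),φ(7)) = (0,10) ∈ E(G2) ✓
  (6,11) → (φ(6),φ(11)) = (0,5) ∈ E(G2) ✓
  (7,8) → (φ(7),φ(8)) = (2,10) ∈ E(G2) ✓
  (7,10) → (φ(7),φ(10)) = (6,10) ∈ E(G2) ✓
  (7,11) → (φ(7),φ(11)) = (5,10) ∈ E(G2) ✓
  (8,10) → (φ(8),φ(10)) = (2,6) ∈ E(G2) ✓
  (8,11) → (φ(8),φ(11)) = (2,5) ∈ E(G2) ✓
  (9,11) → (φ(9),φ(11)) = (1,5) ∈ E(G2) ✓
All 28 edges of G1 map to edges of G2, and |E(G1)| = |E(G2)| = 28, so φ is a bijection on edges as well as vertices. Hence G1 ≅ G2.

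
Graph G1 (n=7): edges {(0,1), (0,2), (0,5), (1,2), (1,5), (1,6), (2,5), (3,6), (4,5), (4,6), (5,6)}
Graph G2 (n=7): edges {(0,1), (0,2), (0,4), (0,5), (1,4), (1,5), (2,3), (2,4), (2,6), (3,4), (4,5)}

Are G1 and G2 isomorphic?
Yes, isomorphic

The graphs are isomorphic.
One valid mapping φ: V(G1) → V(G2): 0→5, 1→0, 2→1, 3→6, 4→3, 5→4, 6→2

Verify φ preserves adjacency — for each edge of G1, its image is an edge of G2:
  (0,1) → (φ(0),φ(1)) = (0,5) ∈ E(G2) ✓
  (0,2) → (φ(0),φ(2)) = (1,5) ∈ E(G2) ✓
  (0,5) → (φ(0),φ(5)) = (4,5) ∈ E(G2) ✓
  (1,2) → (φ(1),φ(2)) = (0,1) ∈ E(G2) ✓
  (1,5) → (φ(1),φ(5)) = (0,4) ∈ E(G2) ✓
  (1,6) → (φ(1),φ(6)) = (0,2) ∈ E(G2) ✓
  (2,5) → (φ(2),φ(5)) = (1,4) ∈ E(G2) ✓
  (3,6) → (φ(3),φ(6)) = (2,6) ∈ E(G2) ✓
  (4,5) → (φ(4),φ(5)) = (3,4) ∈ E(G2) ✓
  (4,6) → (φ(4),φ(6)) = (2,3) ∈ E(G2) ✓
  (5,6) → (φ(5),φ(6)) = (2,4) ∈ E(G2) ✓
All 11 edges of G1 map to edges of G2, and |E(G1)| = |E(G2)| = 11, so φ is a bijection on edges as well as vertices. Hence G1 ≅ G2.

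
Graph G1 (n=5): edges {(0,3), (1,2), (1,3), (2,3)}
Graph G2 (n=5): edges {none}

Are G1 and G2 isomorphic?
No, not isomorphic

The graphs are NOT isomorphic.

Connected components of G1: 2 component(s) with vertex sets [[4], [0, 1, 2, 3]], sizes [1, 4].
Connected components of G2: 5 component(s) with vertex sets [[0], [1], [2], [3], [4]], sizes [1, 1, 1, 1, 1].
The number of connected components (and the multiset of component sizes) is an isomorphism invariant — an isomorphism maps each component of G1 bijectively onto a component of G2. Since G1 has 2 component(s) and G2 has 5, they cannot be isomorphic.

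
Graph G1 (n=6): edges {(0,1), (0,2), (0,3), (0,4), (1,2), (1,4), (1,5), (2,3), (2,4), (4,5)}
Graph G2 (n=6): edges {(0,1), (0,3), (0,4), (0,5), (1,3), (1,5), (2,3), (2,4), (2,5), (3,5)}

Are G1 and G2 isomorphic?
No, not isomorphic

The graphs are NOT isomorphic.

Counting triangles (3-cliques): G1 has 6, G2 has 5.
Triangle count is an isomorphism invariant, so differing triangle counts rule out isomorphism.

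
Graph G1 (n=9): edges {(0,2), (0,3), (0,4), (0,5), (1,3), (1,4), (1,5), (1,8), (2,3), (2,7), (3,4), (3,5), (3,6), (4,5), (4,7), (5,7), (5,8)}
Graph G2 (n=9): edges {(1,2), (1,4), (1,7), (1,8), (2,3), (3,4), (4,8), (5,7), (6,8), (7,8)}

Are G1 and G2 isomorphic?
No, not isomorphic

The graphs are NOT isomorphic.

Connected components of G1: 1 component(s) with vertex sets [[0, 1, 2, 3, 4, 5, 6, 7, 8]], sizes [9].
Connected components of G2: 2 component(s) with vertex sets [[0], [1, 2, 3, 4, 5, 6, 7, 8]], sizes [1, 8].
The number of connected components (and the multiset of component sizes) is an isomorphism invariant — an isomorphism maps each component of G1 bijectively onto a component of G2. Since G1 has 1 component(s) and G2 has 2, they cannot be isomorphic.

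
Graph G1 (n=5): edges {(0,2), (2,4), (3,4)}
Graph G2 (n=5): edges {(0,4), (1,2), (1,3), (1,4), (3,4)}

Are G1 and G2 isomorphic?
No, not isomorphic

The graphs are NOT isomorphic.

Counting triangles (3-cliques): G1 has 0, G2 has 1.
Triangle count is an isomorphism invariant, so differing triangle counts rule out isomorphism.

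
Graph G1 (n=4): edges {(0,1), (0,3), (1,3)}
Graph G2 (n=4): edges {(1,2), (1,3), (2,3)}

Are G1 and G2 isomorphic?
Yes, isomorphic

The graphs are isomorphic.
One valid mapping φ: V(G1) → V(G2): 0→3, 1→1, 2→0, 3→2

Verify φ preserves adjacency — for each edge of G1, its image is an edge of G2:
  (0,1) → (φ(0),φ(1)) = (1,3) ∈ E(G2) ✓
  (0,3) → (φ(0),φ(3)) = (2,3) ∈ E(G2) ✓
  (1,3) → (φ(1),φ(3)) = (1,2) ∈ E(G2) ✓
All 3 edges of G1 map to edges of G2, and |E(G1)| = |E(G2)| = 3, so φ is a bijection on edges as well as vertices. Hence G1 ≅ G2.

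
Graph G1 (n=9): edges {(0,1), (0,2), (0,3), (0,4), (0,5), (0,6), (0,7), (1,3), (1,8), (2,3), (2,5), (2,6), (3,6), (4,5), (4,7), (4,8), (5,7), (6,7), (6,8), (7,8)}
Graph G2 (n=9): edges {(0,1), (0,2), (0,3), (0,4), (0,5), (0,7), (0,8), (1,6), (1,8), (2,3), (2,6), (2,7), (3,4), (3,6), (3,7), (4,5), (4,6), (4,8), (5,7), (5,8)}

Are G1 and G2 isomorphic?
Yes, isomorphic

The graphs are isomorphic.
One valid mapping φ: V(G1) → V(G2): 0→0, 1→1, 2→5, 3→8, 4→2, 5→7, 6→4, 7→3, 8→6

Verify φ preserves adjacency — for each edge of G1, its image is an edge of G2:
  (0,1) → (φ(0),φ(1)) = (0,1) ∈ E(G2) ✓
  (0,2) → (φ(0),φ(2)) = (0,5) ∈ E(G2) ✓
  (0,3) → (φ(0),φ(3)) = (0,8) ∈ E(G2) ✓
  (0,4) → (φ(0),φ(4)) = (0,2) ∈ E(G2) ✓
  (0,5) → (φ(0),φ(5)) = (0,7) ∈ E(G2) ✓
  (0,6) → (φ(0),φ(6)) = (0,4) ∈ E(G2) ✓
  (0,7) → (φ(0),φ(7)) = (0,3) ∈ E(G2) ✓
  (1,3) → (φ(1),φ(3)) = (1,8) ∈ E(G2) ✓
  (1,8) → (φ(1),φ(8)) = (1,6) ∈ E(G2) ✓
  (2,3) → (φ(2),φ(3)) = (5,8) ∈ E(G2) ✓
  (2,5) → (φ(2),φ(5)) = (5,7) ∈ E(G2) ✓
  (2,6) → (φ(2),φ(6)) = (4,5) ∈ E(G2) ✓
  (3,6) → (φ(3),φ(6)) = (4,8) ∈ E(G2) ✓
  (4,5) → (φ(4),φ(5)) = (2,7) ∈ E(G2) ✓
  (4,7) → (φ(4),φ(7)) = (2,3) ∈ E(G2) ✓
  (4,8) → (φ(4),φ(8)) = (2,6) ∈ E(G2) ✓
  (5,7) → (φ(5),φ(7)) = (3,7) ∈ E(G2) ✓
  (6,7) → (φ(6),φ(7)) = (3,4) ∈ E(G2) ✓
  (6,8) → (φ(6),φ(8)) = (4,6) ∈ E(G2) ✓
  (7,8) → (φ(7),φ(8)) = (3,6) ∈ E(G2) ✓
All 20 edges of G1 map to edges of G2, and |E(G1)| = |E(G2)| = 20, so φ is a bijection on edges as well as vertices. Hence G1 ≅ G2.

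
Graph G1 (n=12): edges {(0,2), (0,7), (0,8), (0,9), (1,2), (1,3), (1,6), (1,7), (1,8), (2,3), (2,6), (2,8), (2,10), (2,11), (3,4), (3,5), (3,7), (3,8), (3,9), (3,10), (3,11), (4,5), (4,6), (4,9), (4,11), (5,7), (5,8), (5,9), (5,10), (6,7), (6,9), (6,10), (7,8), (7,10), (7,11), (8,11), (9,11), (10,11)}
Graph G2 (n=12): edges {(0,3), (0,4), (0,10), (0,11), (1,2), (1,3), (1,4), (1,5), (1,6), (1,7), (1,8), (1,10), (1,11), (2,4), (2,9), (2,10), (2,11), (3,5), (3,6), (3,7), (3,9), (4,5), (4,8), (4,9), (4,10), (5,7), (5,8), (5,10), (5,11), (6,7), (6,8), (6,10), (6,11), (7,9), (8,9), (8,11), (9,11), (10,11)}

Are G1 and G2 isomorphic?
Yes, isomorphic

The graphs are isomorphic.
One valid mapping φ: V(G1) → V(G2): 0→0, 1→2, 2→4, 3→1, 4→7, 5→6, 6→9, 7→11, 8→10, 9→3, 10→8, 11→5

Verify φ preserves adjacency — for each edge of G1, its image is an edge of G2:
  (0,2) → (φ(0),φ(2)) = (0,4) ∈ E(G2) ✓
  (0,7) → (φ(0),φ(7)) = (0,11) ∈ E(G2) ✓
  (0,8) → (φ(0),φ(8)) = (0,10) ∈ E(G2) ✓
  (0,9) → (φ(0),φ(9)) = (0,3) ∈ E(G2) ✓
  (1,2) → (φ(1),φ(2)) = (2,4) ∈ E(G2) ✓
  (1,3) → (φ(1),φ(3)) = (1,2) ∈ E(G2) ✓
  (1,6) → (φ(1),φ(6)) = (2,9) ∈ E(G2) ✓
  (1,7) → (φ(1),φ(7)) = (2,11) ∈ E(G2) ✓
  (1,8) → (φ(1),φ(8)) = (2,10) ∈ E(G2) ✓
  (2,3) → (φ(2),φ(3)) = (1,4) ∈ E(G2) ✓
  (2,6) → (φ(2),φ(6)) = (4,9) ∈ E(G2) ✓
  (2,8) → (φ(2),φ(8)) = (4,10) ∈ E(G2) ✓
  (2,10) → (φ(2),φ(10)) = (4,8) ∈ E(G2) ✓
  (2,11) → (φ(2),φ(11)) = (4,5) ∈ E(G2) ✓
  (3,4) → (φ(3),φ(4)) = (1,7) ∈ E(G2) ✓
  (3,5) → (φ(3),φ(5)) = (1,6) ∈ E(G2) ✓
  (3,7) → (φ(3),φ(7)) = (1,11) ∈ E(G2) ✓
  (3,8) → (φ(3),φ(8)) = (1,10) ∈ E(G2) ✓
  (3,9) → (φ(3),φ(9)) = (1,3) ∈ E(G2) ✓
  (3,10) → (φ(3),φ(10)) = (1,8) ∈ E(G2) ✓
  (3,11) → (φ(3),φ(11)) = (1,5) ∈ E(G2) ✓
  (4,5) → (φ(4),φ(5)) = (6,7) ∈ E(G2) ✓
  (4,6) → (φ(4),φ(6)) = (7,9) ∈ E(G2) ✓
  (4,9) → (φ(4),φ(9)) = (3,7) ∈ E(G2) ✓
  (4,11) → (φ(4),φ(11)) = (5,7) ∈ E(G2) ✓
  (5,7) → (φ(5),φ(7)) = (6,11) ∈ E(G2) ✓
  (5,8) → (φ(5),φ(8)) = (6,10) ∈ E(G2) ✓
  (5,9) → (φ(5),φ(9)) = (3,6) ∈ E(G2) ✓
  (5,10) → (φ(5),φ(10)) = (6,8) ∈ E(G2) ✓
  (6,7) → (φ(6),φ(7)) = (9,11) ∈ E(G2) ✓
  (6,9) → (φ(6),φ(9)) = (3,9) ∈ E(G2) ✓
  (6,10) → (φ(6),φ(10)) = (8,9) ∈ E(G2) ✓
  (7,8) → (φ(7),φ(8)) = (10,11) ∈ E(G2) ✓
  (7,10) → (φ(7),φ(10)) = (8,11) ∈ E(G2) ✓
  (7,11) → (φ(7),φ(11)) = (5,11) ∈ E(G2) ✓
  (8,11) → (φ(8),φ(11)) = (5,10) ∈ E(G2) ✓
  (9,11) → (φ(9),φ(11)) = (3,5) ∈ E(G2) ✓
  (10,11) → (φ(10),φ(11)) = (5,8) ∈ E(G2) ✓
All 38 edges of G1 map to edges of G2, and |E(G1)| = |E(G2)| = 38, so φ is a bijection on edges as well as vertices. Hence G1 ≅ G2.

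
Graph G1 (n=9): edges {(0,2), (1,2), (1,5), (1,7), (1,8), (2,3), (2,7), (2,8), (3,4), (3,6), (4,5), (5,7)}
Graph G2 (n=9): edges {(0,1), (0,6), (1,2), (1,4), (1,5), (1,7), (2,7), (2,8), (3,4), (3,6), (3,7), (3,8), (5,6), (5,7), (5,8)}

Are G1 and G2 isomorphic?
No, not isomorphic

The graphs are NOT isomorphic.

Degrees in G1: deg(0)=1, deg(1)=4, deg(2)=5, deg(3)=3, deg(4)=2, deg(5)=3, deg(6)=1, deg(7)=3, deg(8)=2.
Sorted degree sequence of G1: [5, 4, 3, 3, 3, 2, 2, 1, 1].
Degrees in G2: deg(0)=2, deg(1)=5, deg(2)=3, deg(3)=4, deg(4)=2, deg(5)=4, deg(6)=3, deg(7)=4, deg(8)=3.
Sorted degree sequence of G2: [5, 4, 4, 4, 3, 3, 3, 2, 2].
The (sorted) degree sequence is an isomorphism invariant, so since G1 and G2 have different degree sequences they cannot be isomorphic.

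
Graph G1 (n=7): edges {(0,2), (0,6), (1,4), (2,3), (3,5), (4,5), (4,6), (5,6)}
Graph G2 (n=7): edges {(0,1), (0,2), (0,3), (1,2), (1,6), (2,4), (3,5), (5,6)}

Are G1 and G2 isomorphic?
Yes, isomorphic

The graphs are isomorphic.
One valid mapping φ: V(G1) → V(G2): 0→6, 1→4, 2→5, 3→3, 4→2, 5→0, 6→1

Verify φ preserves adjacency — for each edge of G1, its image is an edge of G2:
  (0,2) → (φ(0),φ(2)) = (5,6) ∈ E(G2) ✓
  (0,6) → (φ(0),φ(6)) = (1,6) ∈ E(G2) ✓
  (1,4) → (φ(1),φ(4)) = (2,4) ∈ E(G2) ✓
  (2,3) → (φ(2),φ(3)) = (3,5) ∈ E(G2) ✓
  (3,5) → (φ(3),φ(5)) = (0,3) ∈ E(G2) ✓
  (4,5) → (φ(4),φ(5)) = (0,2) ∈ E(G2) ✓
  (4,6) → (φ(4),φ(6)) = (1,2) ∈ E(G2) ✓
  (5,6) → (φ(5),φ(6)) = (0,1) ∈ E(G2) ✓
All 8 edges of G1 map to edges of G2, and |E(G1)| = |E(G2)| = 8, so φ is a bijection on edges as well as vertices. Hence G1 ≅ G2.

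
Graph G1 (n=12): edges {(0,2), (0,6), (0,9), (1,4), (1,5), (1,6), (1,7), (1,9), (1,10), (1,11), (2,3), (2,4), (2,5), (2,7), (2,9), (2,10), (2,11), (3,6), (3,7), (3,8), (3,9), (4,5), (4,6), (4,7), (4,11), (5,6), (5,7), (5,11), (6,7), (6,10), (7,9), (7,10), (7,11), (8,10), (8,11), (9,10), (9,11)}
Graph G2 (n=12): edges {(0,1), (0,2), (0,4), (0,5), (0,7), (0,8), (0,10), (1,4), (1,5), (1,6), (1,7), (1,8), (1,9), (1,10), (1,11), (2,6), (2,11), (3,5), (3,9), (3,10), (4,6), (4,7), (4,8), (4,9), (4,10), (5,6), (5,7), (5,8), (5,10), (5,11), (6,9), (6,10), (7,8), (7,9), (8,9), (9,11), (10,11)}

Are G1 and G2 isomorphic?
Yes, isomorphic

The graphs are isomorphic.
One valid mapping φ: V(G1) → V(G2): 0→3, 1→4, 2→5, 3→11, 4→8, 5→7, 6→9, 7→1, 8→2, 9→10, 10→6, 11→0

Verify φ preserves adjacency — for each edge of G1, its image is an edge of G2:
  (0,2) → (φ(0),φ(2)) = (3,5) ∈ E(G2) ✓
  (0,6) → (φ(0),φ(6)) = (3,9) ∈ E(G2) ✓
  (0,9) → (φ(0),φ(9)) = (3,10) ∈ E(G2) ✓
  (1,4) → (φ(1),φ(4)) = (4,8) ∈ E(G2) ✓
  (1,5) → (φ(1),φ(5)) = (4,7) ∈ E(G2) ✓
  (1,6) → (φ(1),φ(6)) = (4,9) ∈ E(G2) ✓
  (1,7) → (φ(1),φ(7)) = (1,4) ∈ E(G2) ✓
  (1,9) → (φ(1),φ(9)) = (4,10) ∈ E(G2) ✓
  (1,10) → (φ(1),φ(10)) = (4,6) ∈ E(G2) ✓
  (1,11) → (φ(1),φ(11)) = (0,4) ∈ E(G2) ✓
  (2,3) → (φ(2),φ(3)) = (5,11) ∈ E(G2) ✓
  (2,4) → (φ(2),φ(4)) = (5,8) ∈ E(G2) ✓
  (2,5) → (φ(2),φ(5)) = (5,7) ∈ E(G2) ✓
  (2,7) → (φ(2),φ(7)) = (1,5) ∈ E(G2) ✓
  (2,9) → (φ(2),φ(9)) = (5,10) ∈ E(G2) ✓
  (2,10) → (φ(2),φ(10)) = (5,6) ∈ E(G2) ✓
  (2,11) → (φ(2),φ(11)) = (0,5) ∈ E(G2) ✓
  (3,6) → (φ(3),φ(6)) = (9,11) ∈ E(G2) ✓
  (3,7) → (φ(3),φ(7)) = (1,11) ∈ E(G2) ✓
  (3,8) → (φ(3),φ(8)) = (2,11) ∈ E(G2) ✓
  (3,9) → (φ(3),φ(9)) = (10,11) ∈ E(G2) ✓
  (4,5) → (φ(4),φ(5)) = (7,8) ∈ E(G2) ✓
  (4,6) → (φ(4),φ(6)) = (8,9) ∈ E(G2) ✓
  (4,7) → (φ(4),φ(7)) = (1,8) ∈ E(G2) ✓
  (4,11) → (φ(4),φ(11)) = (0,8) ∈ E(G2) ✓
  (5,6) → (φ(5),φ(6)) = (7,9) ∈ E(G2) ✓
  (5,7) → (φ(5),φ(7)) = (1,7) ∈ E(G2) ✓
  (5,11) → (φ(5),φ(11)) = (0,7) ∈ E(G2) ✓
  (6,7) → (φ(6),φ(7)) = (1,9) ∈ E(G2) ✓
  (6,10) → (φ(6),φ(10)) = (6,9) ∈ E(G2) ✓
  (7,9) → (φ(7),φ(9)) = (1,10) ∈ E(G2) ✓
  (7,10) → (φ(7),φ(10)) = (1,6) ∈ E(G2) ✓
  (7,11) → (φ(7),φ(11)) = (0,1) ∈ E(G2) ✓
  (8,10) → (φ(8),φ(10)) = (2,6) ∈ E(G2) ✓
  (8,11) → (φ(8),φ(11)) = (0,2) ∈ E(G2) ✓
  (9,10) → (φ(9),φ(10)) = (6,10) ∈ E(G2) ✓
  (9,11) → (φ(9),φ(11)) = (0,10) ∈ E(G2) ✓
All 37 edges of G1 map to edges of G2, and |E(G1)| = |E(G2)| = 37, so φ is a bijection on edges as well as vertices. Hence G1 ≅ G2.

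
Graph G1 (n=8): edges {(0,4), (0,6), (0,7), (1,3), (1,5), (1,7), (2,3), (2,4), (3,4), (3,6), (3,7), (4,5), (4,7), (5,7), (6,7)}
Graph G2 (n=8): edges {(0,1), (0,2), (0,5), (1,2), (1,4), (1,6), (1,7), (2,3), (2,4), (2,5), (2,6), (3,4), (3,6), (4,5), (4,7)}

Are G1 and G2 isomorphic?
Yes, isomorphic

The graphs are isomorphic.
One valid mapping φ: V(G1) → V(G2): 0→6, 1→5, 2→7, 3→4, 4→1, 5→0, 6→3, 7→2

Verify φ preserves adjacency — for each edge of G1, its image is an edge of G2:
  (0,4) → (φ(0),φ(4)) = (1,6) ∈ E(G2) ✓
  (0,6) → (φ(0),φ(6)) = (3,6) ∈ E(G2) ✓
  (0,7) → (φ(0),φ(7)) = (2,6) ∈ E(G2) ✓
  (1,3) → (φ(1),φ(3)) = (4,5) ∈ E(G2) ✓
  (1,5) → (φ(1),φ(5)) = (0,5) ∈ E(G2) ✓
  (1,7) → (φ(1),φ(7)) = (2,5) ∈ E(G2) ✓
  (2,3) → (φ(2),φ(3)) = (4,7) ∈ E(G2) ✓
  (2,4) → (φ(2),φ(4)) = (1,7) ∈ E(G2) ✓
  (3,4) → (φ(3),φ(4)) = (1,4) ∈ E(G2) ✓
  (3,6) → (φ(3),φ(6)) = (3,4) ∈ E(G2) ✓
  (3,7) → (φ(3),φ(7)) = (2,4) ∈ E(G2) ✓
  (4,5) → (φ(4),φ(5)) = (0,1) ∈ E(G2) ✓
  (4,7) → (φ(4),φ(7)) = (1,2) ∈ E(G2) ✓
  (5,7) → (φ(5),φ(7)) = (0,2) ∈ E(G2) ✓
  (6,7) → (φ(6),φ(7)) = (2,3) ∈ E(G2) ✓
All 15 edges of G1 map to edges of G2, and |E(G1)| = |E(G2)| = 15, so φ is a bijection on edges as well as vertices. Hence G1 ≅ G2.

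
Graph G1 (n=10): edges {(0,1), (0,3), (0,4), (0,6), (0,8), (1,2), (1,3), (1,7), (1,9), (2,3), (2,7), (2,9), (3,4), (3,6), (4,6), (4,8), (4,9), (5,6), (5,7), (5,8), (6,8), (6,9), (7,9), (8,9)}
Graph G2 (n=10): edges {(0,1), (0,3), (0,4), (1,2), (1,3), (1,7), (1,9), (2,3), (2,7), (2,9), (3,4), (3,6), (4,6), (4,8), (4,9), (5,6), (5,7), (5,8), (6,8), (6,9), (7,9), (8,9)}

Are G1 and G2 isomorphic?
No, not isomorphic

The graphs are NOT isomorphic.

Counting edges: G1 has 24 edge(s); G2 has 22 edge(s).
Edge count is an isomorphism invariant (a bijection on vertices induces a bijection on edges), so differing edge counts rule out isomorphism.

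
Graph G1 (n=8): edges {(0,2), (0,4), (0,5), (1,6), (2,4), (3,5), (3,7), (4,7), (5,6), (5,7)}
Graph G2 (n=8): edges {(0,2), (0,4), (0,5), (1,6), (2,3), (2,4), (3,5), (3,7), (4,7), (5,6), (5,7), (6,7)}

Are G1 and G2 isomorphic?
No, not isomorphic

The graphs are NOT isomorphic.

Counting edges: G1 has 10 edge(s); G2 has 12 edge(s).
Edge count is an isomorphism invariant (a bijection on vertices induces a bijection on edges), so differing edge counts rule out isomorphism.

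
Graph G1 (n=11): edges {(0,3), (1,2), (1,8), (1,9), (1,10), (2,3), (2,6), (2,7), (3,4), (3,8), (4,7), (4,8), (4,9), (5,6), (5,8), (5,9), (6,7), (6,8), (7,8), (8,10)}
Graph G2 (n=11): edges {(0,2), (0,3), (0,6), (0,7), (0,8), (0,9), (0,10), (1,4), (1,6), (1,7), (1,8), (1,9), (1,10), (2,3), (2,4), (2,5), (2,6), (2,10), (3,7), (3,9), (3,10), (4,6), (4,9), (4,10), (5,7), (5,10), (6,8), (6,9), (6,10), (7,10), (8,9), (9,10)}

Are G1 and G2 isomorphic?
No, not isomorphic

The graphs are NOT isomorphic.

Degrees in G1: deg(0)=1, deg(1)=4, deg(2)=4, deg(3)=4, deg(4)=4, deg(5)=3, deg(6)=4, deg(7)=4, deg(8)=7, deg(9)=3, deg(10)=2.
Sorted degree sequence of G1: [7, 4, 4, 4, 4, 4, 4, 3, 3, 2, 1].
Degrees in G2: deg(0)=7, deg(1)=6, deg(2)=6, deg(3)=5, deg(4)=5, deg(5)=3, deg(6)=7, deg(7)=5, deg(8)=4, deg(9)=7, deg(10)=9.
Sorted degree sequence of G2: [9, 7, 7, 7, 6, 6, 5, 5, 5, 4, 3].
The (sorted) degree sequence is an isomorphism invariant, so since G1 and G2 have different degree sequences they cannot be isomorphic.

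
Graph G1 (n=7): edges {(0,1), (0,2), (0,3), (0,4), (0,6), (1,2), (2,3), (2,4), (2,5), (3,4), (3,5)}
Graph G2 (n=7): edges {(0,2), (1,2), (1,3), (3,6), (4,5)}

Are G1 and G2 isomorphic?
No, not isomorphic

The graphs are NOT isomorphic.

Connected components of G1: 1 component(s) with vertex sets [[0, 1, 2, 3, 4, 5, 6]], sizes [7].
Connected components of G2: 2 component(s) with vertex sets [[4, 5], [0, 1, 2, 3, 6]], sizes [2, 5].
The number of connected components (and the multiset of component sizes) is an isomorphism invariant — an isomorphism maps each component of G1 bijectively onto a component of G2. Since G1 has 1 component(s) and G2 has 2, they cannot be isomorphic.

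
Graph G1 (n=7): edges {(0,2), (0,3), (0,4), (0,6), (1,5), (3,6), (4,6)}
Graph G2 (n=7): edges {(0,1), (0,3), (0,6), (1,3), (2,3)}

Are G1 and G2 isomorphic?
No, not isomorphic

The graphs are NOT isomorphic.

Degrees in G1: deg(0)=4, deg(1)=1, deg(2)=1, deg(3)=2, deg(4)=2, deg(5)=1, deg(6)=3.
Sorted degree sequence of G1: [4, 3, 2, 2, 1, 1, 1].
Degrees in G2: deg(0)=3, deg(1)=2, deg(2)=1, deg(3)=3, deg(4)=0, deg(5)=0, deg(6)=1.
Sorted degree sequence of G2: [3, 3, 2, 1, 1, 0, 0].
The (sorted) degree sequence is an isomorphism invariant, so since G1 and G2 have different degree sequences they cannot be isomorphic.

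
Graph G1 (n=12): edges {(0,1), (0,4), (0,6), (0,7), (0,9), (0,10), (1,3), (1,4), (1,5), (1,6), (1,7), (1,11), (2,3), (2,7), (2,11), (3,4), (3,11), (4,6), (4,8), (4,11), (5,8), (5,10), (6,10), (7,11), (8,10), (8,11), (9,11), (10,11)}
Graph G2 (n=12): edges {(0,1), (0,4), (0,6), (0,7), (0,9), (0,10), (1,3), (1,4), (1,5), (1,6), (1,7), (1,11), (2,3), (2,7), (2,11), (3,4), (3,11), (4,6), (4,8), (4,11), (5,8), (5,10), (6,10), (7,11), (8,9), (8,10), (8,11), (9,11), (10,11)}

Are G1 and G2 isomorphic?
No, not isomorphic

The graphs are NOT isomorphic.

Counting edges: G1 has 28 edge(s); G2 has 29 edge(s).
Edge count is an isomorphism invariant (a bijection on vertices induces a bijection on edges), so differing edge counts rule out isomorphism.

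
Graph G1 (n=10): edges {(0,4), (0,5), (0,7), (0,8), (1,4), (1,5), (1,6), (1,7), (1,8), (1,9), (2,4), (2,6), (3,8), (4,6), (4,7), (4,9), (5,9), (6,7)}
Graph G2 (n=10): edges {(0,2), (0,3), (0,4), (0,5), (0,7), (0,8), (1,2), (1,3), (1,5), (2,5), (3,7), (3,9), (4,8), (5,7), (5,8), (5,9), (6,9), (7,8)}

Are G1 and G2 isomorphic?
Yes, isomorphic

The graphs are isomorphic.
One valid mapping φ: V(G1) → V(G2): 0→3, 1→5, 2→4, 3→6, 4→0, 5→1, 6→8, 7→7, 8→9, 9→2

Verify φ preserves adjacency — for each edge of G1, its image is an edge of G2:
  (0,4) → (φ(0),φ(4)) = (0,3) ∈ E(G2) ✓
  (0,5) → (φ(0),φ(5)) = (1,3) ∈ E(G2) ✓
  (0,7) → (φ(0),φ(7)) = (3,7) ∈ E(G2) ✓
  (0,8) → (φ(0),φ(8)) = (3,9) ∈ E(G2) ✓
  (1,4) → (φ(1),φ(4)) = (0,5) ∈ E(G2) ✓
  (1,5) → (φ(1),φ(5)) = (1,5) ∈ E(G2) ✓
  (1,6) → (φ(1),φ(6)) = (5,8) ∈ E(G2) ✓
  (1,7) → (φ(1),φ(7)) = (5,7) ∈ E(G2) ✓
  (1,8) → (φ(1),φ(8)) = (5,9) ∈ E(G2) ✓
  (1,9) → (φ(1),φ(9)) = (2,5) ∈ E(G2) ✓
  (2,4) → (φ(2),φ(4)) = (0,4) ∈ E(G2) ✓
  (2,6) → (φ(2),φ(6)) = (4,8) ∈ E(G2) ✓
  (3,8) → (φ(3),φ(8)) = (6,9) ∈ E(G2) ✓
  (4,6) → (φ(4),φ(6)) = (0,8) ∈ E(G2) ✓
  (4,7) → (φ(4),φ(7)) = (0,7) ∈ E(G2) ✓
  (4,9) → (φ(4),φ(9)) = (0,2) ∈ E(G2) ✓
  (5,9) → (φ(5),φ(9)) = (1,2) ∈ E(G2) ✓
  (6,7) → (φ(6),φ(7)) = (7,8) ∈ E(G2) ✓
All 18 edges of G1 map to edges of G2, and |E(G1)| = |E(G2)| = 18, so φ is a bijection on edges as well as vertices. Hence G1 ≅ G2.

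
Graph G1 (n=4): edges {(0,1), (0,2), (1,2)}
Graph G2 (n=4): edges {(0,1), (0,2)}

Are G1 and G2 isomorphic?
No, not isomorphic

The graphs are NOT isomorphic.

Counting edges: G1 has 3 edge(s); G2 has 2 edge(s).
Edge count is an isomorphism invariant (a bijection on vertices induces a bijection on edges), so differing edge counts rule out isomorphism.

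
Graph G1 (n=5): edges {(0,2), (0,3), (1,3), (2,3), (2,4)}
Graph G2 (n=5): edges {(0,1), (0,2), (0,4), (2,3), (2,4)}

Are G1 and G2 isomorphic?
Yes, isomorphic

The graphs are isomorphic.
One valid mapping φ: V(G1) → V(G2): 0→4, 1→1, 2→2, 3→0, 4→3

Verify φ preserves adjacency — for each edge of G1, its image is an edge of G2:
  (0,2) → (φ(0),φ(2)) = (2,4) ∈ E(G2) ✓
  (0,3) → (φ(0),φ(3)) = (0,4) ∈ E(G2) ✓
  (1,3) → (φ(1),φ(3)) = (0,1) ∈ E(G2) ✓
  (2,3) → (φ(2),φ(3)) = (0,2) ∈ E(G2) ✓
  (2,4) → (φ(2),φ(4)) = (2,3) ∈ E(G2) ✓
All 5 edges of G1 map to edges of G2, and |E(G1)| = |E(G2)| = 5, so φ is a bijection on edges as well as vertices. Hence G1 ≅ G2.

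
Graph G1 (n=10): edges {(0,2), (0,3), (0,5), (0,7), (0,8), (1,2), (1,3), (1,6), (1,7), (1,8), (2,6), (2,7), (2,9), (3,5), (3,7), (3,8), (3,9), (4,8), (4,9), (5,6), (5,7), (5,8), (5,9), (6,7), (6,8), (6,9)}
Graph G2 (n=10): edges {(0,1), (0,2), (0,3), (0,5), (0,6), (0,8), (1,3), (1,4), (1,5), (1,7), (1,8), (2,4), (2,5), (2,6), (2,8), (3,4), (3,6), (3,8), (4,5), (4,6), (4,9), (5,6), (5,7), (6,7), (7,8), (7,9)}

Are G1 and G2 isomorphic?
Yes, isomorphic

The graphs are isomorphic.
One valid mapping φ: V(G1) → V(G2): 0→2, 1→3, 2→8, 3→6, 4→9, 5→5, 6→1, 7→0, 8→4, 9→7

Verify φ preserves adjacency — for each edge of G1, its image is an edge of G2:
  (0,2) → (φ(0),φ(2)) = (2,8) ∈ E(G2) ✓
  (0,3) → (φ(0),φ(3)) = (2,6) ∈ E(G2) ✓
  (0,5) → (φ(0),φ(5)) = (2,5) ∈ E(G2) ✓
  (0,7) → (φ(0),φ(7)) = (0,2) ∈ E(G2) ✓
  (0,8) → (φ(0),φ(8)) = (2,4) ∈ E(G2) ✓
  (1,2) → (φ(1),φ(2)) = (3,8) ∈ E(G2) ✓
  (1,3) → (φ(1),φ(3)) = (3,6) ∈ E(G2) ✓
  (1,6) → (φ(1),φ(6)) = (1,3) ∈ E(G2) ✓
  (1,7) → (φ(1),φ(7)) = (0,3) ∈ E(G2) ✓
  (1,8) → (φ(1),φ(8)) = (3,4) ∈ E(G2) ✓
  (2,6) → (φ(2),φ(6)) = (1,8) ∈ E(G2) ✓
  (2,7) → (φ(2),φ(7)) = (0,8) ∈ E(G2) ✓
  (2,9) → (φ(2),φ(9)) = (7,8) ∈ E(G2) ✓
  (3,5) → (φ(3),φ(5)) = (5,6) ∈ E(G2) ✓
  (3,7) → (φ(3),φ(7)) = (0,6) ∈ E(G2) ✓
  (3,8) → (φ(3),φ(8)) = (4,6) ∈ E(G2) ✓
  (3,9) → (φ(3),φ(9)) = (6,7) ∈ E(G2) ✓
  (4,8) → (φ(4),φ(8)) = (4,9) ∈ E(G2) ✓
  (4,9) → (φ(4),φ(9)) = (7,9) ∈ E(G2) ✓
  (5,6) → (φ(5),φ(6)) = (1,5) ∈ E(G2) ✓
  (5,7) → (φ(5),φ(7)) = (0,5) ∈ E(G2) ✓
  (5,8) → (φ(5),φ(8)) = (4,5) ∈ E(G2) ✓
  (5,9) → (φ(5),φ(9)) = (5,7) ∈ E(G2) ✓
  (6,7) → (φ(6),φ(7)) = (0,1) ∈ E(G2) ✓
  (6,8) → (φ(6),φ(8)) = (1,4) ∈ E(G2) ✓
  (6,9) → (φ(6),φ(9)) = (1,7) ∈ E(G2) ✓
All 26 edges of G1 map to edges of G2, and |E(G1)| = |E(G2)| = 26, so φ is a bijection on edges as well as vertices. Hence G1 ≅ G2.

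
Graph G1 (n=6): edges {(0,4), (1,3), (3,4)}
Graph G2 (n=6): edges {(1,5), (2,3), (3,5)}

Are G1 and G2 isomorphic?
Yes, isomorphic

The graphs are isomorphic.
One valid mapping φ: V(G1) → V(G2): 0→2, 1→1, 2→0, 3→5, 4→3, 5→4

Verify φ preserves adjacency — for each edge of G1, its image is an edge of G2:
  (0,4) → (φ(0),φ(4)) = (2,3) ∈ E(G2) ✓
  (1,3) → (φ(1),φ(3)) = (1,5) ∈ E(G2) ✓
  (3,4) → (φ(3),φ(4)) = (3,5) ∈ E(G2) ✓
All 3 edges of G1 map to edges of G2, and |E(G1)| = |E(G2)| = 3, so φ is a bijection on edges as well as vertices. Hence G1 ≅ G2.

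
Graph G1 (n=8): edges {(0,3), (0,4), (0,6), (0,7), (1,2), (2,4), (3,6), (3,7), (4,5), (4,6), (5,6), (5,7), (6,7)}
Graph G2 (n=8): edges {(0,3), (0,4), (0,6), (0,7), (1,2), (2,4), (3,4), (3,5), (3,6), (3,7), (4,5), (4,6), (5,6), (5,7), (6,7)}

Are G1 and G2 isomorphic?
No, not isomorphic

The graphs are NOT isomorphic.

Counting edges: G1 has 13 edge(s); G2 has 15 edge(s).
Edge count is an isomorphism invariant (a bijection on vertices induces a bijection on edges), so differing edge counts rule out isomorphism.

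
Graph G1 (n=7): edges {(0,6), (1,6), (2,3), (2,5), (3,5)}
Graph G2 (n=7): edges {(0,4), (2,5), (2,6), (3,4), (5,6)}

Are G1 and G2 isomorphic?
Yes, isomorphic

The graphs are isomorphic.
One valid mapping φ: V(G1) → V(G2): 0→0, 1→3, 2→5, 3→2, 4→1, 5→6, 6→4

Verify φ preserves adjacency — for each edge of G1, its image is an edge of G2:
  (0,6) → (φ(0),φ(6)) = (0,4) ∈ E(G2) ✓
  (1,6) → (φ(1),φ(6)) = (3,4) ∈ E(G2) ✓
  (2,3) → (φ(2),φ(3)) = (2,5) ∈ E(G2) ✓
  (2,5) → (φ(2),φ(5)) = (5,6) ∈ E(G2) ✓
  (3,5) → (φ(3),φ(5)) = (2,6) ∈ E(G2) ✓
All 5 edges of G1 map to edges of G2, and |E(G1)| = |E(G2)| = 5, so φ is a bijection on edges as well as vertices. Hence G1 ≅ G2.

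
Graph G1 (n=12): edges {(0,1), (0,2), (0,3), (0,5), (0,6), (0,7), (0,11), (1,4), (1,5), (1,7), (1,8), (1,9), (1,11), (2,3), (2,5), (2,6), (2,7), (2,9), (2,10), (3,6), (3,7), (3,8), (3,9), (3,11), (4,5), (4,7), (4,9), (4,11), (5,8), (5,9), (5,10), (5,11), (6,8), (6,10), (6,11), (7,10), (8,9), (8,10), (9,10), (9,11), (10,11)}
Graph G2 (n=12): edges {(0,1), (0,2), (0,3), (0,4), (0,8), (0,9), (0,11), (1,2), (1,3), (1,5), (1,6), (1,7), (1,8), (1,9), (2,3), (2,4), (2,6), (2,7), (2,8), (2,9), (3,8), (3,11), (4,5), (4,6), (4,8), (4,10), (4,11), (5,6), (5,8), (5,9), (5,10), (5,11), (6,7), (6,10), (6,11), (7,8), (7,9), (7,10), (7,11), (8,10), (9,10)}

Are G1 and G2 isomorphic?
Yes, isomorphic

The graphs are isomorphic.
One valid mapping φ: V(G1) → V(G2): 0→4, 1→0, 2→6, 3→5, 4→3, 5→2, 6→10, 7→11, 8→9, 9→1, 10→7, 11→8

Verify φ preserves adjacency — for each edge of G1, its image is an edge of G2:
  (0,1) → (φ(0),φ(1)) = (0,4) ∈ E(G2) ✓
  (0,2) → (φ(0),φ(2)) = (4,6) ∈ E(G2) ✓
  (0,3) → (φ(0),φ(3)) = (4,5) ∈ E(G2) ✓
  (0,5) → (φ(0),φ(5)) = (2,4) ∈ E(G2) ✓
  (0,6) → (φ(0),φ(6)) = (4,10) ∈ E(G2) ✓
  (0,7) → (φ(0),φ(7)) = (4,11) ∈ E(G2) ✓
  (0,11) → (φ(0),φ(11)) = (4,8) ∈ E(G2) ✓
  (1,4) → (φ(1),φ(4)) = (0,3) ∈ E(G2) ✓
  (1,5) → (φ(1),φ(5)) = (0,2) ∈ E(G2) ✓
  (1,7) → (φ(1),φ(7)) = (0,11) ∈ E(G2) ✓
  (1,8) → (φ(1),φ(8)) = (0,9) ∈ E(G2) ✓
  (1,9) → (φ(1),φ(9)) = (0,1) ∈ E(G2) ✓
  (1,11) → (φ(1),φ(11)) = (0,8) ∈ E(G2) ✓
  (2,3) → (φ(2),φ(3)) = (5,6) ∈ E(G2) ✓
  (2,5) → (φ(2),φ(5)) = (2,6) ∈ E(G2) ✓
  (2,6) → (φ(2),φ(6)) = (6,10) ∈ E(G2) ✓
  (2,7) → (φ(2),φ(7)) = (6,11) ∈ E(G2) ✓
  (2,9) → (φ(2),φ(9)) = (1,6) ∈ E(G2) ✓
  (2,10) → (φ(2),φ(10)) = (6,7) ∈ E(G2) ✓
  (3,6) → (φ(3),φ(6)) = (5,10) ∈ E(G2) ✓
  (3,7) → (φ(3),φ(7)) = (5,11) ∈ E(G2) ✓
  (3,8) → (φ(3),φ(8)) = (5,9) ∈ E(G2) ✓
  (3,9) → (φ(3),φ(9)) = (1,5) ∈ E(G2) ✓
  (3,11) → (φ(3),φ(11)) = (5,8) ∈ E(G2) ✓
  (4,5) → (φ(4),φ(5)) = (2,3) ∈ E(G2) ✓
  (4,7) → (φ(4),φ(7)) = (3,11) ∈ E(G2) ✓
  (4,9) → (φ(4),φ(9)) = (1,3) ∈ E(G2) ✓
  (4,11) → (φ(4),φ(11)) = (3,8) ∈ E(G2) ✓
  (5,8) → (φ(5),φ(8)) = (2,9) ∈ E(G2) ✓
  (5,9) → (φ(5),φ(9)) = (1,2) ∈ E(G2) ✓
  (5,10) → (φ(5),φ(10)) = (2,7) ∈ E(G2) ✓
  (5,11) → (φ(5),φ(11)) = (2,8) ∈ E(G2) ✓
  (6,8) → (φ(6),φ(8)) = (9,10) ∈ E(G2) ✓
  (6,10) → (φ(6),φ(10)) = (7,10) ∈ E(G2) ✓
  (6,11) → (φ(6),φ(11)) = (8,10) ∈ E(G2) ✓
  (7,10) → (φ(7),φ(10)) = (7,11) ∈ E(G2) ✓
  (8,9) → (φ(8),φ(9)) = (1,9) ∈ E(G2) ✓
  (8,10) → (φ(8),φ(10)) = (7,9) ∈ E(G2) ✓
  (9,10) → (φ(9),φ(10)) = (1,7) ∈ E(G2) ✓
  (9,11) → (φ(9),φ(11)) = (1,8) ∈ E(G2) ✓
  (10,11) → (φ(10),φ(11)) = (7,8) ∈ E(G2) ✓
All 41 edges of G1 map to edges of G2, and |E(G1)| = |E(G2)| = 41, so φ is a bijection on edges as well as vertices. Hence G1 ≅ G2.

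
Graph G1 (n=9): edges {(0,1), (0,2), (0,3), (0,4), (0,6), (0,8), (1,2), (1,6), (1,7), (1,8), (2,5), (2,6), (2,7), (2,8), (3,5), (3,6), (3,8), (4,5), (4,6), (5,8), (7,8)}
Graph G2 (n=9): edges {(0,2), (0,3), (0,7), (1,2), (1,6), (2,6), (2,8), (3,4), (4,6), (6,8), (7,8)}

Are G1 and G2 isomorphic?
No, not isomorphic

The graphs are NOT isomorphic.

Degrees in G1: deg(0)=6, deg(1)=5, deg(2)=6, deg(3)=4, deg(4)=3, deg(5)=4, deg(6)=5, deg(7)=3, deg(8)=6.
Sorted degree sequence of G1: [6, 6, 6, 5, 5, 4, 4, 3, 3].
Degrees in G2: deg(0)=3, deg(1)=2, deg(2)=4, deg(3)=2, deg(4)=2, deg(5)=0, deg(6)=4, deg(7)=2, deg(8)=3.
Sorted degree sequence of G2: [4, 4, 3, 3, 2, 2, 2, 2, 0].
The (sorted) degree sequence is an isomorphism invariant, so since G1 and G2 have different degree sequences they cannot be isomorphic.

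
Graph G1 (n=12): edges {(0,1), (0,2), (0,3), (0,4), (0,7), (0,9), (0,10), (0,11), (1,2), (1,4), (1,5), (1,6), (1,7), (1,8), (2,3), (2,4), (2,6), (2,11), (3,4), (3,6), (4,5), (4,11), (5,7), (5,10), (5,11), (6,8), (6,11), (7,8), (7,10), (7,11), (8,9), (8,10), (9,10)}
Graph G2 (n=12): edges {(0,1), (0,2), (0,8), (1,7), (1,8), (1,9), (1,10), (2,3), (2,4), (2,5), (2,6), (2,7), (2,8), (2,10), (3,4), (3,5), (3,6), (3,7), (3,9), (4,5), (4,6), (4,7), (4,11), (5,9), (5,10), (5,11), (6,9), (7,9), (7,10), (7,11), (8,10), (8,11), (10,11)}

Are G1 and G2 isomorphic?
Yes, isomorphic

The graphs are isomorphic.
One valid mapping φ: V(G1) → V(G2): 0→2, 1→7, 2→3, 3→6, 4→4, 5→11, 6→9, 7→10, 8→1, 9→0, 10→8, 11→5

Verify φ preserves adjacency — for each edge of G1, its image is an edge of G2:
  (0,1) → (φ(0),φ(1)) = (2,7) ∈ E(G2) ✓
  (0,2) → (φ(0),φ(2)) = (2,3) ∈ E(G2) ✓
  (0,3) → (φ(0),φ(3)) = (2,6) ∈ E(G2) ✓
  (0,4) → (φ(0),φ(4)) = (2,4) ∈ E(G2) ✓
  (0,7) → (φ(0),φ(7)) = (2,10) ∈ E(G2) ✓
  (0,9) → (φ(0),φ(9)) = (0,2) ∈ E(G2) ✓
  (0,10) → (φ(0),φ(10)) = (2,8) ∈ E(G2) ✓
  (0,11) → (φ(0),φ(11)) = (2,5) ∈ E(G2) ✓
  (1,2) → (φ(1),φ(2)) = (3,7) ∈ E(G2) ✓
  (1,4) → (φ(1),φ(4)) = (4,7) ∈ E(G2) ✓
  (1,5) → (φ(1),φ(5)) = (7,11) ∈ E(G2) ✓
  (1,6) → (φ(1),φ(6)) = (7,9) ∈ E(G2) ✓
  (1,7) → (φ(1),φ(7)) = (7,10) ∈ E(G2) ✓
  (1,8) → (φ(1),φ(8)) = (1,7) ∈ E(G2) ✓
  (2,3) → (φ(2),φ(3)) = (3,6) ∈ E(G2) ✓
  (2,4) → (φ(2),φ(4)) = (3,4) ∈ E(G2) ✓
  (2,6) → (φ(2),φ(6)) = (3,9) ∈ E(G2) ✓
  (2,11) → (φ(2),φ(11)) = (3,5) ∈ E(G2) ✓
  (3,4) → (φ(3),φ(4)) = (4,6) ∈ E(G2) ✓
  (3,6) → (φ(3),φ(6)) = (6,9) ∈ E(G2) ✓
  (4,5) → (φ(4),φ(5)) = (4,11) ∈ E(G2) ✓
  (4,11) → (φ(4),φ(11)) = (4,5) ∈ E(G2) ✓
  (5,7) → (φ(5),φ(7)) = (10,11) ∈ E(G2) ✓
  (5,10) → (φ(5),φ(10)) = (8,11) ∈ E(G2) ✓
  (5,11) → (φ(5),φ(11)) = (5,11) ∈ E(G2) ✓
  (6,8) → (φ(6),φ(8)) = (1,9) ∈ E(G2) ✓
  (6,11) → (φ(6),φ(11)) = (5,9) ∈ E(G2) ✓
  (7,8) → (φ(7),φ(8)) = (1,10) ∈ E(G2) ✓
  (7,10) → (φ(7),φ(10)) = (8,10) ∈ E(G2) ✓
  (7,11) → (φ(7),φ(11)) = (5,10) ∈ E(G2) ✓
  (8,9) → (φ(8),φ(9)) = (0,1) ∈ E(G2) ✓
  (8,10) → (φ(8),φ(10)) = (1,8) ∈ E(G2) ✓
  (9,10) → (φ(9),φ(10)) = (0,8) ∈ E(G2) ✓
All 33 edges of G1 map to edges of G2, and |E(G1)| = |E(G2)| = 33, so φ is a bijection on edges as well as vertices. Hence G1 ≅ G2.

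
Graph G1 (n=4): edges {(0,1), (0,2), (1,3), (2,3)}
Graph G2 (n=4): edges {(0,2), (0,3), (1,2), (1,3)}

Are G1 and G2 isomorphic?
Yes, isomorphic

The graphs are isomorphic.
One valid mapping φ: V(G1) → V(G2): 0→0, 1→3, 2→2, 3→1

Verify φ preserves adjacency — for each edge of G1, its image is an edge of G2:
  (0,1) → (φ(0),φ(1)) = (0,3) ∈ E(G2) ✓
  (0,2) → (φ(0),φ(2)) = (0,2) ∈ E(G2) ✓
  (1,3) → (φ(1),φ(3)) = (1,3) ∈ E(G2) ✓
  (2,3) → (φ(2),φ(3)) = (1,2) ∈ E(G2) ✓
All 4 edges of G1 map to edges of G2, and |E(G1)| = |E(G2)| = 4, so φ is a bijection on edges as well as vertices. Hence G1 ≅ G2.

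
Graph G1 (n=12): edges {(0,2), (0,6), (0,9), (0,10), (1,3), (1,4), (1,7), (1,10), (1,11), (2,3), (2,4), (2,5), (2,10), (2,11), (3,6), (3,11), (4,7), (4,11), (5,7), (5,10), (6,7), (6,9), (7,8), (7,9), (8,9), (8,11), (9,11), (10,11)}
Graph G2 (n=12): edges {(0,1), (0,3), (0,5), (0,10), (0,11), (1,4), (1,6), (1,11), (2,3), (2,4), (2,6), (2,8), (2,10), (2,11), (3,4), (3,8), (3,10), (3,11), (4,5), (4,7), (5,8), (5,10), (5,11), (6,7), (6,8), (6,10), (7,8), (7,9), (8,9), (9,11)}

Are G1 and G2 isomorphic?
No, not isomorphic

The graphs are NOT isomorphic.

Degrees in G1: deg(0)=4, deg(1)=5, deg(2)=6, deg(3)=4, deg(4)=4, deg(5)=3, deg(6)=4, deg(7)=6, deg(8)=3, deg(9)=5, deg(10)=5, deg(11)=7.
Sorted degree sequence of G1: [7, 6, 6, 5, 5, 5, 4, 4, 4, 4, 3, 3].
Degrees in G2: deg(0)=5, deg(1)=4, deg(2)=6, deg(3)=6, deg(4)=5, deg(5)=5, deg(6)=5, deg(7)=4, deg(8)=6, deg(9)=3, deg(10)=5, deg(11)=6.
Sorted degree sequence of G2: [6, 6, 6, 6, 5, 5, 5, 5, 5, 4, 4, 3].
The (sorted) degree sequence is an isomorphism invariant, so since G1 and G2 have different degree sequences they cannot be isomorphic.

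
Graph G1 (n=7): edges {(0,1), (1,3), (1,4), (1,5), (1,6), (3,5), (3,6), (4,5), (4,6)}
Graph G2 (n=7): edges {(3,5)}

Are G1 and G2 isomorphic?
No, not isomorphic

The graphs are NOT isomorphic.

Connected components of G1: 2 component(s) with vertex sets [[2], [0, 1, 3, 4, 5, 6]], sizes [1, 6].
Connected components of G2: 6 component(s) with vertex sets [[0], [1], [2], [4], [6], [3, 5]], sizes [1, 1, 1, 1, 1, 2].
The number of connected components (and the multiset of component sizes) is an isomorphism invariant — an isomorphism maps each component of G1 bijectively onto a component of G2. Since G1 has 2 component(s) and G2 has 6, they cannot be isomorphic.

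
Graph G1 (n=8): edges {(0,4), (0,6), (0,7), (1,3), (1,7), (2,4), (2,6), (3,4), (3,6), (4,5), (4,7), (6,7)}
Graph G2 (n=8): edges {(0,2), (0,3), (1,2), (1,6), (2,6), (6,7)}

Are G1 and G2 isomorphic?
No, not isomorphic

The graphs are NOT isomorphic.

Connected components of G1: 1 component(s) with vertex sets [[0, 1, 2, 3, 4, 5, 6, 7]], sizes [8].
Connected components of G2: 3 component(s) with vertex sets [[4], [5], [0, 1, 2, 3, 6, 7]], sizes [1, 1, 6].
The number of connected components (and the multiset of component sizes) is an isomorphism invariant — an isomorphism maps each component of G1 bijectively onto a component of G2. Since G1 has 1 component(s) and G2 has 3, they cannot be isomorphic.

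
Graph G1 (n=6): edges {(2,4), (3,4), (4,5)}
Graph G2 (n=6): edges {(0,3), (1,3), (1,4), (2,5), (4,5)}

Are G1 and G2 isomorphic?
No, not isomorphic

The graphs are NOT isomorphic.

Degrees in G1: deg(0)=0, deg(1)=0, deg(2)=1, deg(3)=1, deg(4)=3, deg(5)=1.
Sorted degree sequence of G1: [3, 1, 1, 1, 0, 0].
Degrees in G2: deg(0)=1, deg(1)=2, deg(2)=1, deg(3)=2, deg(4)=2, deg(5)=2.
Sorted degree sequence of G2: [2, 2, 2, 2, 1, 1].
The (sorted) degree sequence is an isomorphism invariant, so since G1 and G2 have different degree sequences they cannot be isomorphic.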